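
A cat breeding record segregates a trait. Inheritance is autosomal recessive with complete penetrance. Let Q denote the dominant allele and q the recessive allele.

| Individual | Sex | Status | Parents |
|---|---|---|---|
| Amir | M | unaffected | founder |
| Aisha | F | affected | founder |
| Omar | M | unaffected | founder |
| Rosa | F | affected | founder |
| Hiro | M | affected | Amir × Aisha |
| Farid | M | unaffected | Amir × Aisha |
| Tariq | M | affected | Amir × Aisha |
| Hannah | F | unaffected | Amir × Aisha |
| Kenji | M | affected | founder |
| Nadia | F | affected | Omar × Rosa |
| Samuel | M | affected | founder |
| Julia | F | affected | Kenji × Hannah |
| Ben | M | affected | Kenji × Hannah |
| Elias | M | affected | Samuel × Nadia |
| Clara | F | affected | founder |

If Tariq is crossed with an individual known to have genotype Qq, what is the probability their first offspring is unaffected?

Tariq is affected, so Tariq is qq.
The cross gives 1/2 Qq : 1/2 qq, so P(offspring is unaffected) = 1/2.

1/2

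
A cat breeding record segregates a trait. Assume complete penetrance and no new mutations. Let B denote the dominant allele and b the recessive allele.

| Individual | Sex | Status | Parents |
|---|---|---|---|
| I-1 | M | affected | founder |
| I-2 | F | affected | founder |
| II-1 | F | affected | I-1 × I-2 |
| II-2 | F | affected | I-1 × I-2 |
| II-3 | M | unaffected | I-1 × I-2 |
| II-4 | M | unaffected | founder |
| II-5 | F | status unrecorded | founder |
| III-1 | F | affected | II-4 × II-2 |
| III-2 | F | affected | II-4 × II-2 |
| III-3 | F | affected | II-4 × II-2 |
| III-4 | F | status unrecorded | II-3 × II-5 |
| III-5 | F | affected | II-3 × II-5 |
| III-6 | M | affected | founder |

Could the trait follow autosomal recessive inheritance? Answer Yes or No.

Under autosomal recessive, II-3 (unaffected, male) cannot arise from I-1 (affected) × I-2 (affected).

No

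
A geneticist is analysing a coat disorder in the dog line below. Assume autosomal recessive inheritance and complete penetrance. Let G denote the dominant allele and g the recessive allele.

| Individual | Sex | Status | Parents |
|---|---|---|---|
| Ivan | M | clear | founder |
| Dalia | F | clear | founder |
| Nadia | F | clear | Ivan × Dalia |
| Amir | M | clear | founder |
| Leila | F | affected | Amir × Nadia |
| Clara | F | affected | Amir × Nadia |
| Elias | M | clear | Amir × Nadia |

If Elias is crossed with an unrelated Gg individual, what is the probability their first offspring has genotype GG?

1/3

Amir is clear so carries G and passed g to Leila (gg), so Amir is Gg.
Nadia is clear so carries G and passed g to Leila (gg), so Nadia is Gg.
Elias is a clear offspring of Amir (Gg) × Nadia (Gg), whose cross gives 1/4 GG : 1/2 Gg : 1/4 gg; conditioning on being clear, Elias is GG with probability 1/3, Gg with probability 2/3.
Summing over parental genotype combinations, P(offspring has genotype GG) = 1/3·1/2 + 2/3·1/4 = 1/3.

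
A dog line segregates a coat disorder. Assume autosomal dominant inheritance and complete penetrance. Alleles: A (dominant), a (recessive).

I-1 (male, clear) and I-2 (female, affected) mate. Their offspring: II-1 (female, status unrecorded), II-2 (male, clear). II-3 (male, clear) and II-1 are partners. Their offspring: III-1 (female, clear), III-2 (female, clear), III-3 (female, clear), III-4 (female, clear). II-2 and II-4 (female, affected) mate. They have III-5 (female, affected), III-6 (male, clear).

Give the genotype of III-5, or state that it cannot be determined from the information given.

From phenotype alone, III-5 is AA or Aa.
III-5 is affected so carries A and received a from II-2 (aa), so III-5 is Aa.

Aa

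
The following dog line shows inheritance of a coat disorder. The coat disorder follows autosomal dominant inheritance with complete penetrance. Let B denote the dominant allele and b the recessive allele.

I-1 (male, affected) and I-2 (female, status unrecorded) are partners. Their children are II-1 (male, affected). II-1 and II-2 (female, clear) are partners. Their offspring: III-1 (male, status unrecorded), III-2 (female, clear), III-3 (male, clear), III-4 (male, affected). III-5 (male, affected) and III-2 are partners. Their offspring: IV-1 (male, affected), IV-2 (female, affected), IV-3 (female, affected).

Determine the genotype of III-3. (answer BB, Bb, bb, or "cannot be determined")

III-3 is clear, so III-3 is bb.

bb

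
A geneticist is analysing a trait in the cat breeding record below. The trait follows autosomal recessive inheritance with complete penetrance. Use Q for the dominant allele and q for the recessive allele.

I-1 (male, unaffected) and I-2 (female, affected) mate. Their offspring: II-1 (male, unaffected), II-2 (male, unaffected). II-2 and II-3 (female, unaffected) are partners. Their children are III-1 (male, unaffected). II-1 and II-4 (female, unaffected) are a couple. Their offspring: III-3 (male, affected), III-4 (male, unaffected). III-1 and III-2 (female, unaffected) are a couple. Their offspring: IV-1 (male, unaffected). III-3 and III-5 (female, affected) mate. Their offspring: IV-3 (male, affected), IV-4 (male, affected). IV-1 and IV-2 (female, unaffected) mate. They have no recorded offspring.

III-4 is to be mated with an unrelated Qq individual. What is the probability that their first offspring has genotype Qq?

II-1 is unaffected so carries Q and received q from I-2 (qq), so II-1 is Qq.
II-4 is unaffected so carries Q and passed q to III-3 (qq), so II-4 is Qq.
III-4 is an unaffected offspring of II-1 (Qq) × II-4 (Qq), whose cross gives 1/4 QQ : 1/2 Qq : 1/4 qq; conditioning on being unaffected, III-4 is QQ with probability 1/3, Qq with probability 2/3.
Summing over parental genotype combinations, P(offspring has genotype Qq) = 1/3·1/2 + 2/3·1/2 = 1/2.

1/2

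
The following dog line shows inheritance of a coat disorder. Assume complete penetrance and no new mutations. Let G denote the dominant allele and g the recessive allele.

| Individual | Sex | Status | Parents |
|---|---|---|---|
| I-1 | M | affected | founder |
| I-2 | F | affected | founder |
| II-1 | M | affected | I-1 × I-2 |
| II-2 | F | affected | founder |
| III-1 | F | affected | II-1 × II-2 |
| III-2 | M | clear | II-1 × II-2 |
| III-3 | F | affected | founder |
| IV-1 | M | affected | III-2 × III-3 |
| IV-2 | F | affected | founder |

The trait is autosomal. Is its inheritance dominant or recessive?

dominant

II-1 and II-2 are both affected yet have a clear child III-2. Under a recessive model two affected parents are homozygous and every child would be affected, so the trait cannot be recessive.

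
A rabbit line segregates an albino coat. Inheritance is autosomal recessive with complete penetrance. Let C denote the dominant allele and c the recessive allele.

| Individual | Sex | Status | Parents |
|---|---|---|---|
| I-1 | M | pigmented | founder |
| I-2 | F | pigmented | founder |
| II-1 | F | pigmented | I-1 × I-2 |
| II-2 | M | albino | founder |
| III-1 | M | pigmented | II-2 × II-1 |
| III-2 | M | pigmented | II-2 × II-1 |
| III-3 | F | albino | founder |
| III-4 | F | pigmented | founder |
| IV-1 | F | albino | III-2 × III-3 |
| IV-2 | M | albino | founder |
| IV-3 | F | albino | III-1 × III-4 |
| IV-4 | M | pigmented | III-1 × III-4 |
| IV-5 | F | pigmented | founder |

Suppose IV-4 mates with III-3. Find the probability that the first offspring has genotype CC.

III-1 is pigmented so carries C and received c from II-2 (cc), so III-1 is Cc.
III-4 is pigmented so carries C and passed c to IV-3 (cc), so III-4 is Cc.
IV-4 is a pigmented offspring of III-1 (Cc) × III-4 (Cc), whose cross gives 1/4 CC : 1/2 Cc : 1/4 cc; conditioning on being pigmented, IV-4 is CC with probability 1/3, Cc with probability 2/3.
III-3 is albino, so III-3 is cc.
Summing over parental genotype combinations, P(offspring has genotype CC) = 0 = 0.

0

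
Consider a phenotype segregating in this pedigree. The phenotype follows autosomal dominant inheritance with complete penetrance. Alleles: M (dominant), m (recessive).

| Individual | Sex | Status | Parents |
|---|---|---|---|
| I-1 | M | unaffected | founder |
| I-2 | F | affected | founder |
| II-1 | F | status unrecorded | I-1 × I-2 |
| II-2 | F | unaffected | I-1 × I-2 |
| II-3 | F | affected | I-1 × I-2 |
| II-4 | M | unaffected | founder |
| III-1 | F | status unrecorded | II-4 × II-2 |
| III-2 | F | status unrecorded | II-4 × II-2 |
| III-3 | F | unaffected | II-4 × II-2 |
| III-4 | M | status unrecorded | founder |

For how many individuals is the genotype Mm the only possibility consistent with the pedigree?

Obligate heterozygotes: I-2 is affected so carries M and passed m to II-2 (mm), so I-2 is Mm; II-3 is affected so carries M and received m from I-1 (mm), so II-3 is Mm.
Every other individual is either homozygous by phenotype or has at least one consistent homozygous assignment, so the count is 2.

2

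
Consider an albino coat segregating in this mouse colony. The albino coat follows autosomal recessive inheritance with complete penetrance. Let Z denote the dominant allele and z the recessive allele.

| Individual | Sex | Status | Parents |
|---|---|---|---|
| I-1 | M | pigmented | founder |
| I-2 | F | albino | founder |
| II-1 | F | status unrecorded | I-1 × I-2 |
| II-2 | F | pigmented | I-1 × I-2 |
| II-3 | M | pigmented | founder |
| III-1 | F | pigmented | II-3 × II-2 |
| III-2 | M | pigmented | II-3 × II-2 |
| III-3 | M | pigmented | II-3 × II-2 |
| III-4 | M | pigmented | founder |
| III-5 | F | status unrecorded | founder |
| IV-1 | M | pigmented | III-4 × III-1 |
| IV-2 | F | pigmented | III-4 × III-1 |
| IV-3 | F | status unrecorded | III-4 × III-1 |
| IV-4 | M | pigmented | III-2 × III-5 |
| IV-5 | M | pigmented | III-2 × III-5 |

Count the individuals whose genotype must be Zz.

1

Obligate heterozygotes: II-2 is pigmented so carries Z and received z from I-2 (zz), so II-2 is Zz.
Every other individual is either homozygous by phenotype or has at least one consistent homozygous assignment, so the count is 1.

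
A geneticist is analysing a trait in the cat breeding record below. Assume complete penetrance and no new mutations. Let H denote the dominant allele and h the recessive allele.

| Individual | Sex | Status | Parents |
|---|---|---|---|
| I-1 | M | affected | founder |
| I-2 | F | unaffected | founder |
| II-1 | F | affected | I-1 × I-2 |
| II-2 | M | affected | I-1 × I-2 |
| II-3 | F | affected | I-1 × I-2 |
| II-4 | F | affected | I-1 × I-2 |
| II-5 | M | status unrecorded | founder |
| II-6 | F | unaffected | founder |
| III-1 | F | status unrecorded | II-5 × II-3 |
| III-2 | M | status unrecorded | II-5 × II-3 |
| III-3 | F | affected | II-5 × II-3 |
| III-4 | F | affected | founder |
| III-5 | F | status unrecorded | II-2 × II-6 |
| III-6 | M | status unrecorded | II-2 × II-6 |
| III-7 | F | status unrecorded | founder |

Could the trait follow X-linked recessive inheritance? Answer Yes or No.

A consistent assignment under X-linked recessive exists: I-1 X^h Y, I-2 X^H X^h, II-1 X^h X^h, II-2 X^h Y, II-3 X^h X^h, II-4 X^h X^h, II-5 X^h Y, II-6 X^H X^H, III-1 X^h X^h, III-2 X^h Y, III-3 X^h X^h, III-4 X^h X^h, III-5 X^H X^h, III-6 X^H Y, III-7 X^H X^H.
In this assignment every recorded phenotype matches its genotype and every non-founder's genotype is obtainable from its parents' genotypes, so the pedigree is consistent.

Yes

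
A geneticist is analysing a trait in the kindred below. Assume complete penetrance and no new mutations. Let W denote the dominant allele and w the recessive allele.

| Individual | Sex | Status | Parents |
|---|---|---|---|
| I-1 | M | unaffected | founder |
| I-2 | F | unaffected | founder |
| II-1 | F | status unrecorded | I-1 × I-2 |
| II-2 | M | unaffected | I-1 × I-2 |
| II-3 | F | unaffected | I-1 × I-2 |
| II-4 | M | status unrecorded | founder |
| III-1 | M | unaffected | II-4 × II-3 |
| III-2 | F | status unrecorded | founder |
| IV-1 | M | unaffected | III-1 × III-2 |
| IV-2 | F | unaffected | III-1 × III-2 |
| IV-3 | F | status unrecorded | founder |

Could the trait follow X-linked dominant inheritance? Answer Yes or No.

A consistent assignment under X-linked dominant exists: I-1 X^w Y, I-2 X^w X^w, II-1 X^w X^w, II-2 X^w Y, II-3 X^w X^w, II-4 X^W Y, III-1 X^w Y, III-2 X^W X^w, IV-1 X^w Y, IV-2 X^w X^w, IV-3 X^W X^W.
In this assignment every recorded phenotype matches its genotype and every non-founder's genotype is obtainable from its parents' genotypes, so the pedigree is consistent.

Yes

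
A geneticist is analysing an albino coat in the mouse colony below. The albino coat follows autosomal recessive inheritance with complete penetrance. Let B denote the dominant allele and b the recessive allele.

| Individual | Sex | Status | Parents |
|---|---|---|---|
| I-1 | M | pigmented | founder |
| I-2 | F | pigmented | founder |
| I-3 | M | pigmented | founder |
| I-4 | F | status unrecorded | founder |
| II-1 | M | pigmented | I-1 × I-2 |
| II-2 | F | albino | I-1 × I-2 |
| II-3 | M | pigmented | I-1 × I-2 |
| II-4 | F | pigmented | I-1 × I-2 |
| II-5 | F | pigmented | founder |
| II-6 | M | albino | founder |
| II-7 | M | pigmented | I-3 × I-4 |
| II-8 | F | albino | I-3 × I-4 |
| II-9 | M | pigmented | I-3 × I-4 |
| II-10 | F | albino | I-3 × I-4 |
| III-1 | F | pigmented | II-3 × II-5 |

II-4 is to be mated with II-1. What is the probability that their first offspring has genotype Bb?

4/9

I-1 is pigmented so carries B and passed b to II-2 (bb), so I-1 is Bb.
I-2 is pigmented so carries B and passed b to II-2 (bb), so I-2 is Bb.
II-4 is a pigmented offspring of I-1 (Bb) × I-2 (Bb), whose cross gives 1/4 BB : 1/2 Bb : 1/4 bb; conditioning on being pigmented, II-4 is BB with probability 1/3, Bb with probability 2/3.
II-1 is a pigmented offspring of I-1 (Bb) × I-2 (Bb), whose cross gives 1/4 BB : 1/2 Bb : 1/4 bb; conditioning on being pigmented, II-1 is BB with probability 1/3, Bb with probability 2/3.
Summing over parental genotype combinations, P(offspring has genotype Bb) = 2/9·1/2 + 2/9·1/2 + 4/9·1/2 = 4/9.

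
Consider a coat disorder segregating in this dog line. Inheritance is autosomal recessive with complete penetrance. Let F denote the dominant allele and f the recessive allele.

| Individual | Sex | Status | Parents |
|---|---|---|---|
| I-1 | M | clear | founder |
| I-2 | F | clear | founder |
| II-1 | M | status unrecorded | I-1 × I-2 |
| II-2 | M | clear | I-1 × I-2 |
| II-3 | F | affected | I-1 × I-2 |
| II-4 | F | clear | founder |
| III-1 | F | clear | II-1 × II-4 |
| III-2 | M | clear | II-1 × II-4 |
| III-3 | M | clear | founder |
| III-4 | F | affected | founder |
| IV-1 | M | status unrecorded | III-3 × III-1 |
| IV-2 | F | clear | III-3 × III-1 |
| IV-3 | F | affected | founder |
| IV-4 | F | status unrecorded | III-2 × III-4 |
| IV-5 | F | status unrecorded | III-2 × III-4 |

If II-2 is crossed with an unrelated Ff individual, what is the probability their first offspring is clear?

I-1 is clear so carries F and passed f to II-3 (ff), so I-1 is Ff.
I-2 is clear so carries F and passed f to II-3 (ff), so I-2 is Ff.
II-2 is a clear offspring of I-1 (Ff) × I-2 (Ff), whose cross gives 1/4 FF : 1/2 Ff : 1/4 ff; conditioning on being clear, II-2 is FF with probability 1/3, Ff with probability 2/3.
Summing over parental genotype combinations, P(offspring is clear) = 1/3·1 + 2/3·3/4 = 5/6.

5/6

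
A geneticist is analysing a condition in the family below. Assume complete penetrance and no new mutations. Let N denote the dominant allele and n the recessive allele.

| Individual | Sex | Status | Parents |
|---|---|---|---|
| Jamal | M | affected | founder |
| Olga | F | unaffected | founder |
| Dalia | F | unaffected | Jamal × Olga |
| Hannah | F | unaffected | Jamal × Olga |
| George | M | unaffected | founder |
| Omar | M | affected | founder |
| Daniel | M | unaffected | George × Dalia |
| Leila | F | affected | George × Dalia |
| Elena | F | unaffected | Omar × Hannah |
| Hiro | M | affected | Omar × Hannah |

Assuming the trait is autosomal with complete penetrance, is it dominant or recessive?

recessive

George and Dalia are both unaffected yet have an affected child Leila. Under dominance, an affected child requires at least one affected parent, so the trait cannot be dominant.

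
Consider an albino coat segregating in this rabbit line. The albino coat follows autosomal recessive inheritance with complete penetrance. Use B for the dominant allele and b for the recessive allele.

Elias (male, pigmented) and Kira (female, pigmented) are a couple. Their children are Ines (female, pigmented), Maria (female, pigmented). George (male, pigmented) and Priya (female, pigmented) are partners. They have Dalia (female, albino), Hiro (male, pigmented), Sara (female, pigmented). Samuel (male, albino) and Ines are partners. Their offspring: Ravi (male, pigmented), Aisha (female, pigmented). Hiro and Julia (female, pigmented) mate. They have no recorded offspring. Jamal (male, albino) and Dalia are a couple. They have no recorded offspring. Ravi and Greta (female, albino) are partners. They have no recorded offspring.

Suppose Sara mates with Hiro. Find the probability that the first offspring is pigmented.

8/9

George is pigmented so carries B and passed b to Dalia (bb), so George is Bb.
Priya is pigmented so carries B and passed b to Dalia (bb), so Priya is Bb.
Sara is a pigmented offspring of George (Bb) × Priya (Bb), whose cross gives 1/4 BB : 1/2 Bb : 1/4 bb; conditioning on being pigmented, Sara is BB with probability 1/3, Bb with probability 2/3.
Hiro is a pigmented offspring of George (Bb) × Priya (Bb), whose cross gives 1/4 BB : 1/2 Bb : 1/4 bb; conditioning on being pigmented, Hiro is BB with probability 1/3, Bb with probability 2/3.
Summing over parental genotype combinations, P(offspring is pigmented) = 1/9·1 + 2/9·1 + 2/9·1 + 4/9·3/4 = 8/9.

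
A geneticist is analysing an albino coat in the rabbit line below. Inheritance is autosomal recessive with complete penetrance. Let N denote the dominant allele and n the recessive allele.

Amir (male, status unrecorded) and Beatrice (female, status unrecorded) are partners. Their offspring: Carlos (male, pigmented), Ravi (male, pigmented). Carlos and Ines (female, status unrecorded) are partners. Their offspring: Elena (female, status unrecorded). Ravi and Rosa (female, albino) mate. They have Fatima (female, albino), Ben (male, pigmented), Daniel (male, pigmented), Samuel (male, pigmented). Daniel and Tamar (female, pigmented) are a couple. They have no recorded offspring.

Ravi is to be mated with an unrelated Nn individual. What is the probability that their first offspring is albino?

1/4

Ravi is pigmented so carries N and passed n to Fatima (nn), so Ravi is Nn.
The cross gives 1/4 NN : 1/2 Nn : 1/4 nn, so P(offspring is albino) = 1/4.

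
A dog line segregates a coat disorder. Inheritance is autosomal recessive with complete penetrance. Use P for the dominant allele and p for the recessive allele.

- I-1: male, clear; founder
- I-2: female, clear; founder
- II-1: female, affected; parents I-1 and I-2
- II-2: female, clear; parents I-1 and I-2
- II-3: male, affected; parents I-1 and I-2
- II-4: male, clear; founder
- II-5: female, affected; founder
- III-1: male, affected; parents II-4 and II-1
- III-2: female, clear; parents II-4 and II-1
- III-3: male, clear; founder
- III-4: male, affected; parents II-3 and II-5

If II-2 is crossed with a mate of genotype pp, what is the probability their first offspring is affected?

1/3

I-1 is clear so carries P and passed p to II-1 (pp), so I-1 is Pp.
I-2 is clear so carries P and passed p to II-1 (pp), so I-2 is Pp.
II-2 is a clear offspring of I-1 (Pp) × I-2 (Pp), whose cross gives 1/4 PP : 1/2 Pp : 1/4 pp; conditioning on being clear, II-2 is PP with probability 1/3, Pp with probability 2/3.
Summing over parental genotype combinations, P(offspring is affected) = 2/3·1/2 = 1/3.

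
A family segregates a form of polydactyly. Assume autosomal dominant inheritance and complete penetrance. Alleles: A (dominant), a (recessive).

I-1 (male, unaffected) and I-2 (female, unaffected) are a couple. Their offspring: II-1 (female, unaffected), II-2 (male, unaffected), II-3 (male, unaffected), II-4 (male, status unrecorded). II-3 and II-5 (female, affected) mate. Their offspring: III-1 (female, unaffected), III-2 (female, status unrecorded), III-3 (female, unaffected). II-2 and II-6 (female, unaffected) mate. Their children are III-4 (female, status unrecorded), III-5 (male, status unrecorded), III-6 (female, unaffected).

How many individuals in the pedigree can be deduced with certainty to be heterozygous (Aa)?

Obligate heterozygotes: II-5 is affected so carries A and passed a to III-1 (aa), so II-5 is Aa.
Every other individual is either homozygous by phenotype or has at least one consistent homozygous assignment, so the count is 1.

1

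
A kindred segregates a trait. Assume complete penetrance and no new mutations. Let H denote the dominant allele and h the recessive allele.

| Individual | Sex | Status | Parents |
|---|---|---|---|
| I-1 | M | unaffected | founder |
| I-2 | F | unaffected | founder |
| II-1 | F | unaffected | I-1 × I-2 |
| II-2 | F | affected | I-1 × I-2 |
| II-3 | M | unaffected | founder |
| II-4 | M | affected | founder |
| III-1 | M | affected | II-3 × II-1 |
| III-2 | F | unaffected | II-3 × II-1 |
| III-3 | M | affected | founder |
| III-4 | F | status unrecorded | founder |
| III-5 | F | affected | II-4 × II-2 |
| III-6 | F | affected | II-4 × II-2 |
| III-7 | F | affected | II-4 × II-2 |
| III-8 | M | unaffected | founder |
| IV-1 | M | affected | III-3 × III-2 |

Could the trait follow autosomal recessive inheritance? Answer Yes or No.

Yes

A consistent assignment under autosomal recessive exists: I-1 Hh, I-2 Hh, II-1 Hh, II-2 hh, II-3 Hh, II-4 hh, III-1 hh, III-2 Hh, III-3 hh, III-4 HH, III-5 hh, III-6 hh, III-7 hh, III-8 HH, IV-1 hh.
In this assignment every recorded phenotype matches its genotype and every non-founder's genotype is obtainable from its parents' genotypes, so the pedigree is consistent.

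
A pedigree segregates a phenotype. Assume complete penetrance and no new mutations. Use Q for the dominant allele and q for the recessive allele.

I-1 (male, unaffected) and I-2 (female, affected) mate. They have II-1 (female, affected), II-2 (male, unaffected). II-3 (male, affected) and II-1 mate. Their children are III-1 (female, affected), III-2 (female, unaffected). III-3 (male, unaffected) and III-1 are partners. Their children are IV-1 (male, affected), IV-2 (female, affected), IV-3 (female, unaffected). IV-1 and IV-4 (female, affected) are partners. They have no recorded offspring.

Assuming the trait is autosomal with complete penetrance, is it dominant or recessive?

dominant

II-3 and II-1 are both affected yet have an unaffected child III-2. Under a recessive model two affected parents are homozygous and every child would be affected, so the trait cannot be recessive.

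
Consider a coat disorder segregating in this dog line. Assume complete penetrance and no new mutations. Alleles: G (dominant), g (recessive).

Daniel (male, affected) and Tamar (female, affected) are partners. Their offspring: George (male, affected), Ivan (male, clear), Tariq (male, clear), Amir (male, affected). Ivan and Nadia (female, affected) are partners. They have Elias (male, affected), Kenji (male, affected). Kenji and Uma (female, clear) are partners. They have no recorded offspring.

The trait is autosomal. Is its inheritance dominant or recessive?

dominant

Daniel and Tamar are both affected yet have a clear child Ivan. Under a recessive model two affected parents are homozygous and every child would be affected, so the trait cannot be recessive.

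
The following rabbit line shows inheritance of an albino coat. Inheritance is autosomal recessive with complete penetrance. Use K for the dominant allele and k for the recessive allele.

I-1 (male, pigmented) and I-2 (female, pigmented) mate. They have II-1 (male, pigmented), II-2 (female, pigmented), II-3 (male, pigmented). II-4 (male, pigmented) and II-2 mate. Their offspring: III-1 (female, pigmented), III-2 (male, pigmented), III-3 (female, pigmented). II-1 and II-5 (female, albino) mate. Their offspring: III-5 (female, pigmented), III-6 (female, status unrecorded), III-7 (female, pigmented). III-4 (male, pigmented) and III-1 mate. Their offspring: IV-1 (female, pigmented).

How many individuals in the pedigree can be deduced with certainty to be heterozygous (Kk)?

2

Obligate heterozygotes: III-5 is pigmented so carries K and received k from II-5 (kk), so III-5 is Kk; III-7 is pigmented so carries K and received k from II-5 (kk), so III-7 is Kk.
Every other individual is either homozygous by phenotype or has at least one consistent homozygous assignment, so the count is 2.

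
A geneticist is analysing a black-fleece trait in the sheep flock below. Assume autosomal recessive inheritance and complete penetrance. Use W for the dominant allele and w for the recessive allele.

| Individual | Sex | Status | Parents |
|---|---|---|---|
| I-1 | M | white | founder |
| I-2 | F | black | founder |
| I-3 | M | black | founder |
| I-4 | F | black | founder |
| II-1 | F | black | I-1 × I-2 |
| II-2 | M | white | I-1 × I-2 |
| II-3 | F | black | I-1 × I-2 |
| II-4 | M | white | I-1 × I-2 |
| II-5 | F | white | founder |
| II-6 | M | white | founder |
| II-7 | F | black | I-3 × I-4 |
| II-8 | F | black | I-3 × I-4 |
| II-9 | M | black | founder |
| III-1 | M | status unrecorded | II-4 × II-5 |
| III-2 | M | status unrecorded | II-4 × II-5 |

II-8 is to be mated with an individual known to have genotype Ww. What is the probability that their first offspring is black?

II-8 is black, so II-8 is ww.
The cross gives 1/2 Ww : 1/2 ww, so P(offspring is black) = 1/2.

1/2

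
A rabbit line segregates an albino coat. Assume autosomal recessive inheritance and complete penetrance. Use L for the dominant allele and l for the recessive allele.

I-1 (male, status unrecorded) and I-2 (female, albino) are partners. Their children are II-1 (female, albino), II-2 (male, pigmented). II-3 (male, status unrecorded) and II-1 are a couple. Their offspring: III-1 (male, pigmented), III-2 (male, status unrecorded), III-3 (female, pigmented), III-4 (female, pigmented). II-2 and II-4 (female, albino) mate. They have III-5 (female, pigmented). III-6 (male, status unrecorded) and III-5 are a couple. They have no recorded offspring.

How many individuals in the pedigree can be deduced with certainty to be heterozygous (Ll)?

6

Obligate heterozygotes: I-1 passed L to II-2 (Ll, whose l came from I-2) and passed l to II-1 (ll), so I-1 is Ll; II-2 is pigmented so carries L and received l from I-2 (ll), so II-2 is Ll; III-1 is pigmented so carries L and received l from II-1 (ll), so III-1 is Ll; III-3 is pigmented so carries L and received l from II-1 (ll), so III-3 is Ll; III-4 is pigmented so carries L and received l from II-1 (ll), so III-4 is Ll; III-5 is pigmented so carries L and received l from II-4 (ll), so III-5 is Ll.
Every other individual is either homozygous by phenotype or has at least one consistent homozygous assignment, so the count is 6.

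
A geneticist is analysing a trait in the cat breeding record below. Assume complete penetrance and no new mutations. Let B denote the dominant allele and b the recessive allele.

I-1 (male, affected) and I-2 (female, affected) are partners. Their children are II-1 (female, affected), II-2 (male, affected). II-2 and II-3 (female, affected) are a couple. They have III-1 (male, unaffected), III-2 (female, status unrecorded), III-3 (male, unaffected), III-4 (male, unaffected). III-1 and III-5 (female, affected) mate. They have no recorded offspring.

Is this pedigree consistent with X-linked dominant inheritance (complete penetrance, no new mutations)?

Yes

A consistent assignment under X-linked dominant exists: I-1 X^B Y, I-2 X^B X^B, II-1 X^B X^B, II-2 X^B Y, II-3 X^B X^b, III-1 X^b Y, III-2 X^B X^B, III-3 X^b Y, III-4 X^b Y, III-5 X^B X^B.
In this assignment every recorded phenotype matches its genotype and every non-founder's genotype is obtainable from its parents' genotypes, so the pedigree is consistent.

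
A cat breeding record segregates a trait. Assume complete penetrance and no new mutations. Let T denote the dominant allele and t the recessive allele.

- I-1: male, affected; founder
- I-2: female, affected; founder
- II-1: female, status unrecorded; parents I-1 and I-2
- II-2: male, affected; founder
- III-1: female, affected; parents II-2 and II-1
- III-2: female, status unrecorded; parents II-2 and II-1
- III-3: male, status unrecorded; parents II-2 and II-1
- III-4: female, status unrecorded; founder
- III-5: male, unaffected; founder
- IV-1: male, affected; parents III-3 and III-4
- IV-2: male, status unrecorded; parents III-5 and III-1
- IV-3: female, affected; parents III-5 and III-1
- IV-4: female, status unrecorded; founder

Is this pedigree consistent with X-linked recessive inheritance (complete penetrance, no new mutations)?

No

Under X-linked recessive, IV-3 (affected, female) cannot arise from III-5 (unaffected) × III-1 (affected).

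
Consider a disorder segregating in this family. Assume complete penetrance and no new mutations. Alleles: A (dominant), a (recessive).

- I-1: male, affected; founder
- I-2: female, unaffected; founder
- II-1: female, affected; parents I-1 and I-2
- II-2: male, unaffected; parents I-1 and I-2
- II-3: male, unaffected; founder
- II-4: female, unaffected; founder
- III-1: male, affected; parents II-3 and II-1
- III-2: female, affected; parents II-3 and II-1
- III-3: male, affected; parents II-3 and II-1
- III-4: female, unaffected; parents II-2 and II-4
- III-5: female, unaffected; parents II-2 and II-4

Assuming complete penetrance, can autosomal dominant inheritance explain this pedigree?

A consistent assignment under autosomal dominant exists: I-1 Aa, I-2 aa, II-1 Aa, II-2 aa, II-3 aa, II-4 aa, III-1 Aa, III-2 Aa, III-3 Aa, III-4 aa, III-5 aa.
In this assignment every recorded phenotype matches its genotype and every non-founder's genotype is obtainable from its parents' genotypes, so the pedigree is consistent.

Yes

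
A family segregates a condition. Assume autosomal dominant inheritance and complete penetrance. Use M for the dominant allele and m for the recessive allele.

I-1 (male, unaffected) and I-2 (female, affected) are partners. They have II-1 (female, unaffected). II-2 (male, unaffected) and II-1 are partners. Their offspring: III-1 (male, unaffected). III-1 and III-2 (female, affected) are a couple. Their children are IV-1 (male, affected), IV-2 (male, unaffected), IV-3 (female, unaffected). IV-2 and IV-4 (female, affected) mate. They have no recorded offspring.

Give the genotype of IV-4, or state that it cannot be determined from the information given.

cannot be determined

IV-4's phenotype allows MM or Mm, and no parent or child forces a single allele at both positions; consistent genotype assignments exist with IV-4 as MM or Mm.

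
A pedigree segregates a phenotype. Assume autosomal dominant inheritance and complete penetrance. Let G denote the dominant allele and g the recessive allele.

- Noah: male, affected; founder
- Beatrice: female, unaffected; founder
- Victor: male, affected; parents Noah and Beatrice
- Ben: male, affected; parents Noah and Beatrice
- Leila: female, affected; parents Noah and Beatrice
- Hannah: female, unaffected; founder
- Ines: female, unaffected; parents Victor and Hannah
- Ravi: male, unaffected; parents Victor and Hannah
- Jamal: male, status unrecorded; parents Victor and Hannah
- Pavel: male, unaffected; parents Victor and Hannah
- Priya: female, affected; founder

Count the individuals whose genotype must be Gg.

Obligate heterozygotes: Victor is affected so carries G and received g from Beatrice (gg), so Victor is Gg; Ben is affected so carries G and received g from Beatrice (gg), so Ben is Gg; Leila is affected so carries G and received g from Beatrice (gg), so Leila is Gg.
Every other individual is either homozygous by phenotype or has at least one consistent homozygous assignment, so the count is 3.

3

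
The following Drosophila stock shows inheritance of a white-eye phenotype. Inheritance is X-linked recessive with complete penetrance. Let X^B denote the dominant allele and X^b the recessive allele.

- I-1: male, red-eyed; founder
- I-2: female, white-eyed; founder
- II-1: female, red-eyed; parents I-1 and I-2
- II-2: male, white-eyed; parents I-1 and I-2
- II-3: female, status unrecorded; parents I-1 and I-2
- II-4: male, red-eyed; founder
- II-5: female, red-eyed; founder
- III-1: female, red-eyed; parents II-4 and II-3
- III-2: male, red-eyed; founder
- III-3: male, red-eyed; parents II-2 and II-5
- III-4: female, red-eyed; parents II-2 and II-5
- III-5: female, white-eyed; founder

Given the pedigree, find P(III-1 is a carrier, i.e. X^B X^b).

1/2

II-4 is red-eyed, so II-4 is X^B Y.
II-3 received B from I-1 (X^B Y) and received b from I-2 (X^b X^b), so II-3 is X^B X^b.
Their cross gives offspring ratios 1/2 X^B X^B : 1/2 X^B X^b. Conditioning on III-1 being red-eyed, P(X^B X^b) = 1/2 / 1 = 1/2.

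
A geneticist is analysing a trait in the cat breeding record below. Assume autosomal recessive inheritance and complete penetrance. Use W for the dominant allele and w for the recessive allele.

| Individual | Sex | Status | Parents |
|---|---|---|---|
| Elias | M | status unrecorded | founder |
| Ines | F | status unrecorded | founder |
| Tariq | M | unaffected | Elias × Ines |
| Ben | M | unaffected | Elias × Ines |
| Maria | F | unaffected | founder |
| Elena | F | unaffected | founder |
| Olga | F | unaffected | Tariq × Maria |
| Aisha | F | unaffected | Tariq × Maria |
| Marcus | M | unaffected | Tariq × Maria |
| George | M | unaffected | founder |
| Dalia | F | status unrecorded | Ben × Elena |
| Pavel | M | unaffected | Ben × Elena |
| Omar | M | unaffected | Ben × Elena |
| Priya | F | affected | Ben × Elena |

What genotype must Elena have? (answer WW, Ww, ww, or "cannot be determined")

Ww

From phenotype alone, Elena is WW or Ww.
Elena is unaffected so carries W and passed w to Priya (ww), so Elena is Ww.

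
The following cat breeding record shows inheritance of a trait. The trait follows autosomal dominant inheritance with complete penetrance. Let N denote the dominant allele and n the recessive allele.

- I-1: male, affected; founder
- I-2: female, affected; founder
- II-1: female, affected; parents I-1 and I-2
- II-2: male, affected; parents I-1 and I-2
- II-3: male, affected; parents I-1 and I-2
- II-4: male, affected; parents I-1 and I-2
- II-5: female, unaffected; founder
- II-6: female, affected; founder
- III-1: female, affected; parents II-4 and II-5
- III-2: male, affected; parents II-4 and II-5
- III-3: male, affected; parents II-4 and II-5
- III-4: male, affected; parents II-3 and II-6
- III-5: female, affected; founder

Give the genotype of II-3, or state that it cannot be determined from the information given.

cannot be determined

II-3's phenotype allows NN or Nn, and no parent or child forces a single allele at both positions; consistent genotype assignments exist with II-3 as NN or Nn.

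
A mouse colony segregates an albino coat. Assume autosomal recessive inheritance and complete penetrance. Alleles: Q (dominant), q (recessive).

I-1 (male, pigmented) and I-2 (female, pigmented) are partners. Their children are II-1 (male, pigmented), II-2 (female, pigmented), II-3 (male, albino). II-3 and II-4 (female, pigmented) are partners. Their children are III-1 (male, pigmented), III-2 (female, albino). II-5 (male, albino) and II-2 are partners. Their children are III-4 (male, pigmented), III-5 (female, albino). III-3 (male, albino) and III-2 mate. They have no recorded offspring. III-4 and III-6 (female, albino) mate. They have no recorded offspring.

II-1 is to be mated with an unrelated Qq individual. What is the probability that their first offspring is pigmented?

5/6

I-1 is pigmented so carries Q and passed q to II-3 (qq), so I-1 is Qq.
I-2 is pigmented so carries Q and passed q to II-3 (qq), so I-2 is Qq.
II-1 is a pigmented offspring of I-1 (Qq) × I-2 (Qq), whose cross gives 1/4 QQ : 1/2 Qq : 1/4 qq; conditioning on being pigmented, II-1 is QQ with probability 1/3, Qq with probability 2/3.
Summing over parental genotype combinations, P(offspring is pigmented) = 1/3·1 + 2/3·3/4 = 5/6.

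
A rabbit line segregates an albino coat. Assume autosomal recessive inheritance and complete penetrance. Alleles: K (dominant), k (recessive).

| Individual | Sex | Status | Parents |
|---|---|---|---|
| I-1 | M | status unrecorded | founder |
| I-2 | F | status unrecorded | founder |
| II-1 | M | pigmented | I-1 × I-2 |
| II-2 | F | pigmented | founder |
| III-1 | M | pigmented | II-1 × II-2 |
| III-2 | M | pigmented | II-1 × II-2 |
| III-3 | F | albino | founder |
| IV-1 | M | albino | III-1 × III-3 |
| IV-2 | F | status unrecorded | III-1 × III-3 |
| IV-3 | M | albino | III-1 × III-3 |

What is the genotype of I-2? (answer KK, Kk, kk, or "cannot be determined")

cannot be determined

I-2's phenotype is unrecorded, and no parent or child forces a single allele at both positions; consistent genotype assignments exist with I-2 as KK or Kk or kk.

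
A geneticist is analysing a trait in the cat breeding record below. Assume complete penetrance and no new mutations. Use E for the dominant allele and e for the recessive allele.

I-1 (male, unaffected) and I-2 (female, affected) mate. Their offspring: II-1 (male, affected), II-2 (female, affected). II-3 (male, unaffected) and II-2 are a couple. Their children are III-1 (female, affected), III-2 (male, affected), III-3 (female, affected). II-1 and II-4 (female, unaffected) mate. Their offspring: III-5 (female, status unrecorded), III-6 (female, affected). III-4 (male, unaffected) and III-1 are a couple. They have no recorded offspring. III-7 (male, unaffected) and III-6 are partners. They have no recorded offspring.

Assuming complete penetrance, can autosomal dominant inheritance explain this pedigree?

Yes

A consistent assignment under autosomal dominant exists: I-1 ee, I-2 EE, II-1 Ee, II-2 Ee, II-3 ee, II-4 ee, III-1 Ee, III-2 Ee, III-3 Ee, III-4 ee, III-5 Ee, III-6 Ee, III-7 ee.
In this assignment every recorded phenotype matches its genotype and every non-founder's genotype is obtainable from its parents' genotypes, so the pedigree is consistent.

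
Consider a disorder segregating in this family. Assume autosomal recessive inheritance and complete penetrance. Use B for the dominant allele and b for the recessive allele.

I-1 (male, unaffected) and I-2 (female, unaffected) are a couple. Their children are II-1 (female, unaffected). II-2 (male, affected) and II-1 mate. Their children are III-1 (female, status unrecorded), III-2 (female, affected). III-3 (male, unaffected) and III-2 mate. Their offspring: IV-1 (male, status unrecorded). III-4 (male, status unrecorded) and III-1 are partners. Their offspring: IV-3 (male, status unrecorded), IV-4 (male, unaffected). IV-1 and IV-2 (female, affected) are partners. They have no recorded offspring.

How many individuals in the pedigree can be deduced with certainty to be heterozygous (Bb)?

Obligate heterozygotes: II-1 is unaffected so carries B and passed b to III-2 (bb), so II-1 is Bb.
Every other individual is either homozygous by phenotype or has at least one consistent homozygous assignment, so the count is 1.

1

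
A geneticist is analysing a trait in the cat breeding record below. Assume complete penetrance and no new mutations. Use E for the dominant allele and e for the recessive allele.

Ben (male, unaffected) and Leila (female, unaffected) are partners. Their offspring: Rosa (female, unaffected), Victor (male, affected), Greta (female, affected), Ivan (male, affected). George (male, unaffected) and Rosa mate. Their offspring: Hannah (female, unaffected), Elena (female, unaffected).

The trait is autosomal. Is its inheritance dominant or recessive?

Ben and Leila are both unaffected yet have an affected child Victor. Under dominance, an affected child requires at least one affected parent, so the trait cannot be dominant.

recessive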